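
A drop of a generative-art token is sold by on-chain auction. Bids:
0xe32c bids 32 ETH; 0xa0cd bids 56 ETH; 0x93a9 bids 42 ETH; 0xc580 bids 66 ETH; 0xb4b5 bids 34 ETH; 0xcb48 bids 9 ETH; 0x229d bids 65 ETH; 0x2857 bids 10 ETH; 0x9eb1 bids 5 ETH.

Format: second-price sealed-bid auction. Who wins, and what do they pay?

Rule: the highest bidder wins and pays the second-highest bid.
Bids in order: 66 (0xc580) > 65 (0x229d) > 56 (0xa0cd) > 42 (0x93a9) > 34 (0xb4b5) > 32 (0xe32c) > …
Second-price: 0xc580 pays 0x229d's bid of 65 ETH.

0xc580 pays 65 ETH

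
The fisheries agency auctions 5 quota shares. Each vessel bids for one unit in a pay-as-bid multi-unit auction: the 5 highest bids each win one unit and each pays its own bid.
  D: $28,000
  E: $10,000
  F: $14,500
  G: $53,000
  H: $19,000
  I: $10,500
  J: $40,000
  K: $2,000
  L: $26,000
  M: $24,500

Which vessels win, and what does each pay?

G $53,000, J $40,000, D $28,000, L $26,000, M $24,500

Ordering the bids: 53,000 (G), 40,000 (J), 28,000 (D), 26,000 (L), 24,500 (M), 19,000 (H), 14,500 (F), …
Top 5: G, J, D, L, M.
Each winner pays its own bid: G $53,000, J $40,000, D $28,000, L $26,000, M $24,500.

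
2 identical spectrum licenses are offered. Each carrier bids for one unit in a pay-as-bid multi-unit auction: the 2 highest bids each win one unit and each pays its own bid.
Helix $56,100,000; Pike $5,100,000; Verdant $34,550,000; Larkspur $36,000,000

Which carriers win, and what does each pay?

Sorting: 56,100,000 (Helix), 36,000,000 (Larkspur), 34,550,000 (Verdant), 5,100,000 (Pike)
The 2 highest are Helix, Larkspur.
Each winner pays its own bid: Helix $56,100,000, Larkspur $36,000,000.

Helix $56,100,000, Larkspur $36,000,000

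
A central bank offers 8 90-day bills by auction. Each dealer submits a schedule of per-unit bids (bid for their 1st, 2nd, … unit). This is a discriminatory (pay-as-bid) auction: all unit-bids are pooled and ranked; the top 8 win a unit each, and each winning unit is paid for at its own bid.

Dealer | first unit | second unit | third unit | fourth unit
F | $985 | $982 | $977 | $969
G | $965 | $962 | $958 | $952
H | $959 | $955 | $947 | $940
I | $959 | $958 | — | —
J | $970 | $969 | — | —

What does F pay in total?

All unit-bids, highest first — top 8: 985 (F-1), 982 (F-2), 977 (F-3), 970 (J-1), 969 (F-4), 969 (J-2), 965 (G-1), 962 (G-2)
Next rejected bid: $959 (not a price — pay-as-bid).
F's winning unit-bids: 985 + 982 + 977 + 969 = $3,913.

F pays $3,913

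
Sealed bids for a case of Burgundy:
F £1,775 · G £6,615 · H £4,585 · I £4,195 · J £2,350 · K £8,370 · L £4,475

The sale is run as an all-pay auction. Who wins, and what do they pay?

Sorting bids: 8,370 (K) > 6,615 (G) > 4,585 (H) > 4,475 (L) > 4,195 (I) > 2,350 (J) > …
K wins with the top bid; all bids are sunk regardless.

K pays £8,370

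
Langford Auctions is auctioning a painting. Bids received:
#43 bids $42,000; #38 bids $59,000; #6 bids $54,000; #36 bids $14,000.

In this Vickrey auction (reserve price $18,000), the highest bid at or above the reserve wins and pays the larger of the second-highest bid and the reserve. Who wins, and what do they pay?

Vickrey auction (reserve price $18,000): the highest bid at or above the reserve wins and pays the larger of the second-highest bid and the reserve.
Bids in order: 59,000 (#38) > 54,000 (#6) > 42,000 (#43) > 14,000 (#36)
#38 has the top bid at or above the reserve ($59,000).
Second-highest bid $54,000 exceeds the reserve $18,000 → payment $54,000.

#38 pays $54,000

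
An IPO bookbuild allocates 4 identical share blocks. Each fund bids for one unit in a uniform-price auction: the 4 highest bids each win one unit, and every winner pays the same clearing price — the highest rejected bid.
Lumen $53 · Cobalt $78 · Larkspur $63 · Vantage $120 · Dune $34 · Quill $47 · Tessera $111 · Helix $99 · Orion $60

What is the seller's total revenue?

Total revenue: $252

Ordering the bids: 120 (Vantage), 111 (Tessera), 99 (Helix), 78 (Cobalt), 63 (Larkspur), 60 (Orion), …
Winners (4 units): Vantage, Tessera, Helix, Cobalt.
Clearing price = highest rejected bid = $63.
Total revenue = 4 × $63 = $252.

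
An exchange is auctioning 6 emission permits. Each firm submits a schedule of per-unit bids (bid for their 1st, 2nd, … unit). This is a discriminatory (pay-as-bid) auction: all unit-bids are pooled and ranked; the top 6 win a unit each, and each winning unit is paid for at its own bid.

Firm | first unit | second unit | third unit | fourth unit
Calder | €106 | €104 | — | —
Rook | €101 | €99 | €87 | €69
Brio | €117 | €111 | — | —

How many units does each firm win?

Brio 2, Calder 2, Rook 2

All unit-bids, highest first — top 6: 117 (Brio-1), 111 (Brio-2), 106 (Calder-1), 104 (Calder-2), 101 (Rook-1), 99 (Rook-2)
Next rejected bid: €87 (not a price — pay-as-bid).
Allocation: Brio 2, Calder 2, Rook 2.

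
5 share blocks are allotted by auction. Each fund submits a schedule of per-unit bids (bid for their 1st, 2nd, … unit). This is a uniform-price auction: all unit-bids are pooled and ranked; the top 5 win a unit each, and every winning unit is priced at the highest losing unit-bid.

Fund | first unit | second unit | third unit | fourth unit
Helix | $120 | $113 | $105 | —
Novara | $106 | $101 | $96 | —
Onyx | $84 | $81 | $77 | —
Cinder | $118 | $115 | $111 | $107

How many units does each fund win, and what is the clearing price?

Cinder 3, Helix 2; clearing price $107

All unit-bids, highest first — top 5: 120 (Helix-1), 118 (Cinder-1), 115 (Cinder-2), 113 (Helix-2), 111 (Cinder-3)
Highest rejected unit-bid = $107.
Allocation: Cinder 3, Helix 2.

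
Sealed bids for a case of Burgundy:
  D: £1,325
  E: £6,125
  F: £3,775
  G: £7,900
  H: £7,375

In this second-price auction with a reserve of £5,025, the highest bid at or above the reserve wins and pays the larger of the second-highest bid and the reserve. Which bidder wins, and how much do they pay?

G pays £7,375

Bids ranked: 7,900 (G) > 7,375 (H) > 6,125 (E) > 3,775 (F) > 1,325 (D)
Highest eligible bid: G at £7,900.
Second-highest bid £7,375 exceeds the reserve £5,025 → payment £7,375.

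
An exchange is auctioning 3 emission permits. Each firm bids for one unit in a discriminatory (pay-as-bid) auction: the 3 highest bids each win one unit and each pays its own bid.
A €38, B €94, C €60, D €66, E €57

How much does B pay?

Ordering the bids: 94 (B), 66 (D), 60 (C), 57 (E), 38 (A)
Winners (3 units): B, D, C.
B wins → own bid €94.

B pays €94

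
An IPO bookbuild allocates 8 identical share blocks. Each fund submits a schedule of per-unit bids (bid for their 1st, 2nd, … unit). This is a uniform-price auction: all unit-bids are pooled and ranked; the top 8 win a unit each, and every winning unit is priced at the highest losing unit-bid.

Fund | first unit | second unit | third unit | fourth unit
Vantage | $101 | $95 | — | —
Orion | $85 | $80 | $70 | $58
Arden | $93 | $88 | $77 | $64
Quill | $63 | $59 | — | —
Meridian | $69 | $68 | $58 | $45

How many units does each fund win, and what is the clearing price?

All unit-bids, highest first — top 8: 101 (Vantage-1), 95 (Vantage-2), 93 (Arden-1), 88 (Arden-2), 85 (Orion-1), 80 (Orion-2), 77 (Arden-3), 70 (Orion-3)
The (k+1)-th unit-bid is $69.
Allocation: Arden 3, Orion 3, Vantage 2.

Arden 3, Orion 3, Vantage 2; clearing price $69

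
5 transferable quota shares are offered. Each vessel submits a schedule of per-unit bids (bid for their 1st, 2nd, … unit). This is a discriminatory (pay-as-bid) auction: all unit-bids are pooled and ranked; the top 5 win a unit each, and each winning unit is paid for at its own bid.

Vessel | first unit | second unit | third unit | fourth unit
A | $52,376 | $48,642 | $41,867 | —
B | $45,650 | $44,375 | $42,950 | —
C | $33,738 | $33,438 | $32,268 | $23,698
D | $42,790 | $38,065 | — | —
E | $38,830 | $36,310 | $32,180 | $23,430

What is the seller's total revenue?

Total revenue: $233,993

Merging the schedules and taking the best 5: 52,376 (A-1), 48,642 (A-2), 45,650 (B-1), 44,375 (B-2), 42,950 (B-3)
Next rejected bid: $42,790 (not a price — pay-as-bid).
Each winning unit pays its own bid.
Revenue = 52,376 + 48,642 + 45,650 + 44,375 + 42,950 = $233,993.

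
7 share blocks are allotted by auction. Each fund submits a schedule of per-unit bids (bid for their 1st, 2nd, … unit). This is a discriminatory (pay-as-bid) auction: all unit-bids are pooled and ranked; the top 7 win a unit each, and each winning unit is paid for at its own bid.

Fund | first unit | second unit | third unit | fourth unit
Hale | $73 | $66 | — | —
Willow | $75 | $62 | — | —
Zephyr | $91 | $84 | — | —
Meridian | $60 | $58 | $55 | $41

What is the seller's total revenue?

All unit-bids, highest first — top 7: 91 (Zephyr-1), 84 (Zephyr-2), 75 (Willow-1), 73 (Hale-1), 66 (Hale-2), 62 (Willow-2), 60 (Meridian-1)
Next rejected bid: $58 (not a price — pay-as-bid).
Each winning unit pays its own bid.
Revenue = 91 + 84 + 75 + 73 + 66 + 62 + 60 = $511.

Total revenue: $511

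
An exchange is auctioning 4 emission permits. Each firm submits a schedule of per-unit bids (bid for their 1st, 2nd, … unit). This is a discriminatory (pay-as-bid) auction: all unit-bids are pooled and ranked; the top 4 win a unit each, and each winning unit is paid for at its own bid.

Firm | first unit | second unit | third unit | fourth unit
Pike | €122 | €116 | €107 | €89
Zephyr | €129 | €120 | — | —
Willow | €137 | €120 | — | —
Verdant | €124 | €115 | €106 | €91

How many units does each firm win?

Pike 1, Verdant 1, Willow 1, Zephyr 1

Pooled unit-bids ranked (top 4): 137 (Willow-1), 129 (Zephyr-1), 124 (Verdant-1), 122 (Pike-1)
Next rejected bid: €120 (not a price — pay-as-bid).
Allocation: Pike 1, Verdant 1, Willow 1, Zephyr 1.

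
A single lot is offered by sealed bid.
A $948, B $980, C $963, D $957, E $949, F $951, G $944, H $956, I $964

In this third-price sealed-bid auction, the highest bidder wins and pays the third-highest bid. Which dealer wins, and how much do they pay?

Bids ranked: 980 (B) > 964 (I) > 963 (C) > 957 (D) > 956 (H) > 951 (F) > …
B is highest; pays the third-highest bid, $963.

B pays $963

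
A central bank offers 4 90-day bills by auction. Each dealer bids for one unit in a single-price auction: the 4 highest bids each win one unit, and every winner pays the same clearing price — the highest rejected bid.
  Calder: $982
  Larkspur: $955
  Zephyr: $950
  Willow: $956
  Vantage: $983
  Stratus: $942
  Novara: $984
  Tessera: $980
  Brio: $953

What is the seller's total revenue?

Ordering the bids: 984 (Novara), 983 (Vantage), 982 (Calder), 980 (Tessera), 956 (Willow), 955 (Larkspur), …
The 4 highest are Novara, Vantage, Calder, Tessera.
Clearing price = highest rejected bid = $956.
Total revenue = 4 × $956 = $3,824.

Total revenue: $3,824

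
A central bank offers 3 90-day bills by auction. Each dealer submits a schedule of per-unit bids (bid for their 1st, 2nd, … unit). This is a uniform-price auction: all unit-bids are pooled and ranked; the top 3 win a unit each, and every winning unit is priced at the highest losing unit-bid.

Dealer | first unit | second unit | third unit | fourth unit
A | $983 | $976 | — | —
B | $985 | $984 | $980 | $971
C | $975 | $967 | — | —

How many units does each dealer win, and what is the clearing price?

Pooled unit-bids ranked (top 3): 985 (B-1), 984 (B-2), 983 (A-1)
Highest rejected unit-bid = $980.
Allocation: A 1, B 2.

A 1, B 2; clearing price $980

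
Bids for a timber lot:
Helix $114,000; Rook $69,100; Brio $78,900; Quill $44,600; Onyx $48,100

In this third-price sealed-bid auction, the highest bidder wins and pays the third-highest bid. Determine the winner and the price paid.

Bids ranked: 114,000 (Helix) > 78,900 (Brio) > 69,100 (Rook) > 48,100 (Onyx) > 44,600 (Quill)
Helix wins; payment is bid #3 in the ranking = $69,100.

Helix pays $69,100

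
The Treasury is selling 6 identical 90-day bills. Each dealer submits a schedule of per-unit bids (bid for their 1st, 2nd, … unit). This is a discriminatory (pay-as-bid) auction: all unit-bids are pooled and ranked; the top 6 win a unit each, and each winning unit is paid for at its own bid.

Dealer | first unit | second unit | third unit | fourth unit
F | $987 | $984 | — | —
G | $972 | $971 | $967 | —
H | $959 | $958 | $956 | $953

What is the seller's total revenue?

All unit-bids, highest first — top 6: 987 (F-1), 984 (F-2), 972 (G-1), 971 (G-2), 967 (G-3), 959 (H-1)
Next rejected bid: $958 (not a price — pay-as-bid).
Each winning unit pays its own bid.
Revenue = 987 + 984 + 972 + 971 + 967 + 959 = $5,840.

Total revenue: $5,840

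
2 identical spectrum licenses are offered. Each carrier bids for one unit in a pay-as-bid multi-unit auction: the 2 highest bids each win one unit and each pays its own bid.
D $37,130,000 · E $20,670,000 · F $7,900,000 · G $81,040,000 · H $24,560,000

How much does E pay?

E pays $0

Bids ranked high→low: 81,040,000 (G), 37,130,000 (D), 24,560,000 (H), 20,670,000 (E), …
Winners (2 units): G, D.
E does not win → $0.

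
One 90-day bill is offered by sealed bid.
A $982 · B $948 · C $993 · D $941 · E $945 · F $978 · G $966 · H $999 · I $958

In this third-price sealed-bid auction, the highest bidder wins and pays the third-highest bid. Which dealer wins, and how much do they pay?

Bids in order: 999 (H) > 993 (C) > 982 (A) > 978 (F) > 966 (G) > 958 (I) > …
H is highest; pays the third-highest bid, $982.

H pays $982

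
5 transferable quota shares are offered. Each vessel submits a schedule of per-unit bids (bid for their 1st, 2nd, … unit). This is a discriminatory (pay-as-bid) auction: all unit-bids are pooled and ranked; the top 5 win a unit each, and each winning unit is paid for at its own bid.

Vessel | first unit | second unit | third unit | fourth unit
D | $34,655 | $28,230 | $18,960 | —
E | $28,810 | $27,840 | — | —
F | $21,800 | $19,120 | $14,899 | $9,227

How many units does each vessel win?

D 2, E 2, F 1

Pooled unit-bids ranked (top 5): 34,655 (D-1), 28,810 (E-1), 28,230 (D-2), 27,840 (E-2), 21,800 (F-1)
Next rejected bid: $19,120 (not a price — pay-as-bid).
Allocation: D 2, E 2, F 1.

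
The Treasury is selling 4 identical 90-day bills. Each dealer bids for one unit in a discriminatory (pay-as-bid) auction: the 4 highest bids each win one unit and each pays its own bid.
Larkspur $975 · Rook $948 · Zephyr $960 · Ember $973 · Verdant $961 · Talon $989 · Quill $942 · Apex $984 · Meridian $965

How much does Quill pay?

Quill pays $0

Ordering the bids: 989 (Talon), 984 (Apex), 975 (Larkspur), 973 (Ember), 965 (Meridian), 961 (Verdant), …
Top 4: Talon, Apex, Larkspur, Ember.
Quill does not win → $0.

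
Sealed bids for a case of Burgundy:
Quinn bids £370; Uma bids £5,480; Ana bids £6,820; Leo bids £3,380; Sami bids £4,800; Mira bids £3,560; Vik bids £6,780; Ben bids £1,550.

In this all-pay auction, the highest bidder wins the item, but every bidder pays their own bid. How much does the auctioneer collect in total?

Sorting bids: 6,820 (Ana) > 6,780 (Vik) > 5,480 (Uma) > 4,800 (Sami) > 3,560 (Mira) > 3,380 (Leo) > …
Ana wins with the top bid; all bids are sunk regardless.
Every bidder forfeits their bid regardless of winning.
Revenue = 370 + 5,480 + 6,820 + 3,380 + 4,800 + 3,560 + 6,780 + 1,550 = £32,740.

Total revenue: £32,740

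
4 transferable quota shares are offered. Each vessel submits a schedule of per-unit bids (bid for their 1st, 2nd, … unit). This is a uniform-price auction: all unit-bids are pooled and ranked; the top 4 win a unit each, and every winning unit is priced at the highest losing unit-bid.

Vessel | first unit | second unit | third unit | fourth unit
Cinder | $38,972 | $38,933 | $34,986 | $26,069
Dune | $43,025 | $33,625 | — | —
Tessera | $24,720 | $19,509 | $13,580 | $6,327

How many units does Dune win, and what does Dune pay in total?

Dune: 1 unit, pays $33,625

Merging the schedules and taking the best 4: 43,025 (Dune-1), 38,972 (Cinder-1), 38,933 (Cinder-2), 34,986 (Cinder-3)
First bid not allocated: $33,625.
Dune wins 1 unit(s) at $33,625 each.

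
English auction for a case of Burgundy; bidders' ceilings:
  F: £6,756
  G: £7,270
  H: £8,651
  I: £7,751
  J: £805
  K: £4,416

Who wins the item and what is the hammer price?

H wins at £7,751

Rule: the price rises until one bidder remains; the winner pays the price at which the last rival dropped out.
Limits ranked: 8,651 (H) > 7,751 (I) > 7,270 (G) > 6,756 (F) > 4,416 (K) > 805 (J)
Once the price passes £7,751, only H is left; the hammer falls at I's limit of £7,751.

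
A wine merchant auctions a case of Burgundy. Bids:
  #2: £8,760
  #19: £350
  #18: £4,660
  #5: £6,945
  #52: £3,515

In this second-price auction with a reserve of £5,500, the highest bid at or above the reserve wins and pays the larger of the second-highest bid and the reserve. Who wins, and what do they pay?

Bids ranked: 8,760 (#2) > 6,945 (#5) > 4,660 (#18) > 3,515 (#52) > 350 (#19)
#2 has the top bid at or above the reserve (£8,760).
Second-highest bid £6,945 exceeds the reserve £5,500 → payment £6,945.

#2 pays £6,945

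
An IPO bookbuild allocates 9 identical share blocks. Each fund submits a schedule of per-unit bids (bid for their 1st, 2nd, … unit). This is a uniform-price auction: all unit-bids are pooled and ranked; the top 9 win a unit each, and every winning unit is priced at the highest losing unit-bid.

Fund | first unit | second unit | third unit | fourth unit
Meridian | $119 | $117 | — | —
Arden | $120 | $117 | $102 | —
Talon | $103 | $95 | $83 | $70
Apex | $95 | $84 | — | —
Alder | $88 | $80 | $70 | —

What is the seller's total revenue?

Pooled unit-bids ranked (top 9): 120 (Arden-1), 119 (Meridian-1), 117 (Meridian-2), 117 (Arden-2), 103 (Talon-1), 102 (Arden-3), 95 (Talon-2), 95 (Apex-1), 88 (Alder-1)
The (k+1)-th unit-bid is $84.
Allocation: Alder 1, Apex 1, Arden 3, Meridian 2, Talon 2. Every unit priced at $84.
Revenue = 9 × 84 = $756.

Total revenue: $756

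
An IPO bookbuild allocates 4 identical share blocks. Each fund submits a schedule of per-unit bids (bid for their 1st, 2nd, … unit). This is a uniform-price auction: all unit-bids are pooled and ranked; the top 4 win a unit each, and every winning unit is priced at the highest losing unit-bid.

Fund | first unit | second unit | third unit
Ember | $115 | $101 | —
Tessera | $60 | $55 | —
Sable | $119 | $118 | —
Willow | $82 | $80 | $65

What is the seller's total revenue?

Total revenue: $328

Pooled unit-bids ranked (top 4): 119 (Sable-1), 118 (Sable-2), 115 (Ember-1), 101 (Ember-2)
Highest rejected unit-bid = $82.
Allocation: Ember 2, Sable 2. Every unit priced at $82.
Revenue = 4 × 82 = $328.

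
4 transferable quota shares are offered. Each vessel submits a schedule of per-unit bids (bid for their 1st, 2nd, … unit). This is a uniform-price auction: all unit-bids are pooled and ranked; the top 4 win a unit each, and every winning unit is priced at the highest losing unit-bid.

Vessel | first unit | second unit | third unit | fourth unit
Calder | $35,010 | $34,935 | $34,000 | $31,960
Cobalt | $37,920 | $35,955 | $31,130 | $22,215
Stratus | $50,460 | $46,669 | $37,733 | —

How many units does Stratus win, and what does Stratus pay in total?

Stratus: 3 units, pays $107,865

All unit-bids, highest first — top 4: 50,460 (Stratus-1), 46,669 (Stratus-2), 37,920 (Cobalt-1), 37,733 (Stratus-3)
Highest rejected unit-bid = $35,955.
Stratus wins 3 unit(s) at $35,955 each.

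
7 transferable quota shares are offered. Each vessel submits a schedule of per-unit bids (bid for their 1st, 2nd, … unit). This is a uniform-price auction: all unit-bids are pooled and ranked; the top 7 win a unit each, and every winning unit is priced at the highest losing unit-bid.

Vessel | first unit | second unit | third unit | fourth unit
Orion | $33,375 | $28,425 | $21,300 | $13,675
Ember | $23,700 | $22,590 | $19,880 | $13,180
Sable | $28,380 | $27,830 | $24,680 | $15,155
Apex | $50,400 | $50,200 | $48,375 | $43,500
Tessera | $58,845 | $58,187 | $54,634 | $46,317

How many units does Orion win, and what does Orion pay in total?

All unit-bids, highest first — top 7: 58,845 (Tessera-1), 58,187 (Tessera-2), 54,634 (Tessera-3), 50,400 (Apex-1), 50,200 (Apex-2), 48,375 (Apex-3), 46,317 (Tessera-4)
First bid not allocated: $43,500.
Orion wins 0 unit(s) at $43,500 each.

Orion: 0 units, pays $0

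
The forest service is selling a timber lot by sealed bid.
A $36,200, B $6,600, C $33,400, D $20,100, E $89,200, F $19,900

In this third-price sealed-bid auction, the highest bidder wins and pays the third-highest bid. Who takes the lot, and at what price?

Third-price sealed-bid auction: the highest bidder wins and pays the third-highest bid.
Bids in order: 89,200 (E) > 36,200 (A) > 33,400 (C) > 20,100 (D) > 19,900 (F) > 6,600 (B)
E is highest; pays the third-highest bid, $33,400.

E pays $33,400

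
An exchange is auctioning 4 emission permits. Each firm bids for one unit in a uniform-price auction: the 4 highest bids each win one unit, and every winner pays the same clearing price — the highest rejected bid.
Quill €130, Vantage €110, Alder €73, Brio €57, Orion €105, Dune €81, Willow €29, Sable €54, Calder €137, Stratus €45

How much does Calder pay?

Ordering the bids: 137 (Calder), 130 (Quill), 110 (Vantage), 105 (Orion), 81 (Dune), 73 (Alder), …
Winners (4 units): Calder, Quill, Vantage, Orion.
Clearing price = highest rejected bid = €81.
Calder wins → pays €81.

Calder pays €81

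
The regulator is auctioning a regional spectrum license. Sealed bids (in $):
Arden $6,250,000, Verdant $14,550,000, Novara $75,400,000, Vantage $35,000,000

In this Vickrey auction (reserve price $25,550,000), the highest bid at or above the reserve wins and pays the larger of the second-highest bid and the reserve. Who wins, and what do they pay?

Novara pays $35,000,000

Sorting bids: 75,400,000 (Novara) > 35,000,000 (Vantage) > 14,550,000 (Verdant) > 6,250,000 (Arden)
Highest eligible bid: Novara at $75,400,000.
Second-highest bid $35,000,000 exceeds the reserve $25,550,000 → payment $35,000,000.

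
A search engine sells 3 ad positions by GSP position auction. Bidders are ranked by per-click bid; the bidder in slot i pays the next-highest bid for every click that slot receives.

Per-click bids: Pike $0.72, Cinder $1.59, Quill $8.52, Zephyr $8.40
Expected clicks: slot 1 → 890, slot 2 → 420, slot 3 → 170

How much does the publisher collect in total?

Total revenue: $8266.20

Per-click bids in order: $8.52 (Quill) > $8.40 (Zephyr) > $1.59 (Cinder) > $0.72 (Pike)
Slot 1: Quill pays $8.40 × 890 = $7476.00
Slot 2: Zephyr pays $1.59 × 420 = $667.80
Slot 3: Cinder pays $0.72 × 170 = $122.40
Total = $8266.20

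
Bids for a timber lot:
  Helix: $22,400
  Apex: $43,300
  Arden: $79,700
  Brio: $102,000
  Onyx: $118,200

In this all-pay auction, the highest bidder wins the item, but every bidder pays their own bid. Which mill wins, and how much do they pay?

Onyx pays $118,200

All-pay auction: the highest bidder wins the item, but every bidder pays their own bid.
Sorting bids: 118,200 (Onyx) > 102,000 (Brio) > 79,700 (Arden) > 43,300 (Apex) > 22,400 (Helix)
Onyx is highest and takes the item; every bidder forfeits their bid.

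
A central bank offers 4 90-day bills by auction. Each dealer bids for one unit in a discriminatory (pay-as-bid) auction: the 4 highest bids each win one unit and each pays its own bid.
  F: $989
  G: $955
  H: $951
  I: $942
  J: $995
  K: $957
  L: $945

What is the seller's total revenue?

Total revenue: $3,896

Sorting: 995 (J), 989 (F), 957 (K), 955 (G), 951 (H), 945 (L), …
Winners (4 units): J, F, K, G.
Total revenue = 995 + 989 + 957 + 955 = $3,896.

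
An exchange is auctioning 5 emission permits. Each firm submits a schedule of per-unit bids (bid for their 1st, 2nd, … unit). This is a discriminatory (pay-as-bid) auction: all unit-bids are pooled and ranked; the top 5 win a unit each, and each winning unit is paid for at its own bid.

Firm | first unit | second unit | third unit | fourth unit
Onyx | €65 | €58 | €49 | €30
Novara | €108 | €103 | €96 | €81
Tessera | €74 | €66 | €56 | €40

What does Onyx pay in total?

Pooled unit-bids ranked (top 5): 108 (Novara-1), 103 (Novara-2), 96 (Novara-3), 81 (Novara-4), 74 (Tessera-1)
Next rejected bid: €66 (not a price — pay-as-bid).
Onyx wins no units.

Onyx pays €0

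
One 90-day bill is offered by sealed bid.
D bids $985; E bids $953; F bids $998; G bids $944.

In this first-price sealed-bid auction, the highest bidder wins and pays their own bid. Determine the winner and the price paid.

F pays $998

Bids ranked: 998 (F) > 985 (D) > 953 (E) > 944 (G)
F has the highest bid and pays exactly that: $998.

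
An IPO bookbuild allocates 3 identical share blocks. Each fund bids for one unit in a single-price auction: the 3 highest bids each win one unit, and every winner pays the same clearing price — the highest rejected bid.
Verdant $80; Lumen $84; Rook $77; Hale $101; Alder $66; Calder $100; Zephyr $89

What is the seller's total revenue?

Total revenue: $252

Ordering the bids: 101 (Hale), 100 (Calder), 89 (Zephyr), 84 (Lumen), 80 (Verdant), …
Winners (3 units): Hale, Calder, Zephyr.
First losing bid is Lumen's $84, which sets the uniform price.
Total revenue = 3 × $84 = $252.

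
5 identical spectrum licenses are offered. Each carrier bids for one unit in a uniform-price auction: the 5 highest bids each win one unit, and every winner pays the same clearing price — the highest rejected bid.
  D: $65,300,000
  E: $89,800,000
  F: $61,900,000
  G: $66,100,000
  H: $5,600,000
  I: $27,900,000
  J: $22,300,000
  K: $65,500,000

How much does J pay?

Bids ranked high→low: 89,800,000 (E), 66,100,000 (G), 65,500,000 (K), 65,300,000 (D), 61,900,000 (F), 27,900,000 (I), 22,300,000 (J), …
Top 5: E, G, K, D, F.
First losing bid is I's $27,900,000, which sets the uniform price.
J does not win → pays $0.

J pays $0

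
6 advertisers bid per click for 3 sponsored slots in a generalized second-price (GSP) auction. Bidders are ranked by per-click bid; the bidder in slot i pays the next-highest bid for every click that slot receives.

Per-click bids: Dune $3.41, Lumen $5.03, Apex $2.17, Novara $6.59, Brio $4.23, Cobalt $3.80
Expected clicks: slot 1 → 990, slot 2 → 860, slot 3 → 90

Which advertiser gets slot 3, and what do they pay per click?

Brio; $3.80 per click

Ranked by bid: $6.59 (Novara) > $5.03 (Lumen) > $4.23 (Brio) > $3.80 (Cobalt) > …
Slot 3 goes to the third-ranked bidder, Brio, who pays the next bid down: $3.80/click.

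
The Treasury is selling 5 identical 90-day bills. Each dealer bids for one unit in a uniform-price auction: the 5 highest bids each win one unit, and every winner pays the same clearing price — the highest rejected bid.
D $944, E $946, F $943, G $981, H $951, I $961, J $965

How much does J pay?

J pays $944

Bids ranked high→low: 981 (G), 965 (J), 961 (I), 951 (H), 946 (E), 944 (D), 943 (F)
The 5 highest are G, J, I, H, E.
Highest unsuccessful bid: $944 → clearing price.
J wins → pays $944.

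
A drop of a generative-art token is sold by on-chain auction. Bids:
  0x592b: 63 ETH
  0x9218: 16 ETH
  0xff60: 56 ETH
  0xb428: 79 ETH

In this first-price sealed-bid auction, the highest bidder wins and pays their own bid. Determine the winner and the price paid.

Bids in order: 79 (0xb428) > 63 (0x592b) > 56 (0xff60) > 16 (0x9218)
0xb428 is highest → pays own bid, 79 ETH.

0xb428 pays 79 ETH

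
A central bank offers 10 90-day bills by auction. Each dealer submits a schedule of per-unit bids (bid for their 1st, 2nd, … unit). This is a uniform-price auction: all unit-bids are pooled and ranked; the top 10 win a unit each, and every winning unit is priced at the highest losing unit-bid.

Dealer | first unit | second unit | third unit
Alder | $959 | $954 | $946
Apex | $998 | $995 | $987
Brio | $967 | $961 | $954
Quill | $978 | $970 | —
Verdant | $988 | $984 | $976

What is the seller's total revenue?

Total revenue: $9,590

Pooled unit-bids ranked (top 10): 998 (Apex-1), 995 (Apex-2), 988 (Verdant-1), 987 (Apex-3), 984 (Verdant-2), 978 (Quill-1), 976 (Verdant-3), 970 (Quill-2), 967 (Brio-1), 961 (Brio-2)
The (k+1)-th unit-bid is $959.
Allocation: Apex 3, Brio 2, Quill 2, Verdant 3. Every unit priced at $959.
Revenue = 10 × 959 = $9,590.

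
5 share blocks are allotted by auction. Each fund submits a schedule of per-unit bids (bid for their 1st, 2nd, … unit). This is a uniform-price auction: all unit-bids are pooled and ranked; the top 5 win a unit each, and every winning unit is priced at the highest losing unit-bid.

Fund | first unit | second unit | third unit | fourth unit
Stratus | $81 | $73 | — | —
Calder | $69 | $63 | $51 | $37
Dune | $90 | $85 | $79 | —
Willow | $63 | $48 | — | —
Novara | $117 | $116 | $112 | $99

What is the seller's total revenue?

Total revenue: $425

Pooled unit-bids ranked (top 5): 117 (Novara-1), 116 (Novara-2), 112 (Novara-3), 99 (Novara-4), 90 (Dune-1)
The (k+1)-th unit-bid is $85.
Allocation: Dune 1, Novara 4. Every unit priced at $85.
Revenue = 5 × 85 = $425.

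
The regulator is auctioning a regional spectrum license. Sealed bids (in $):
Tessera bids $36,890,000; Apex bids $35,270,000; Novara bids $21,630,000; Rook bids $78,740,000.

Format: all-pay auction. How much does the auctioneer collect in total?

Bids in order: 78,740,000 (Rook) > 36,890,000 (Tessera) > 35,270,000 (Apex) > 21,630,000 (Novara)
Rook wins with the top bid; all bids are sunk regardless.
Every bidder forfeits their bid regardless of winning.
Revenue = 36,890,000 + 35,270,000 + 21,630,000 + 78,740,000 = $172,530,000.

Total revenue: $172,530,000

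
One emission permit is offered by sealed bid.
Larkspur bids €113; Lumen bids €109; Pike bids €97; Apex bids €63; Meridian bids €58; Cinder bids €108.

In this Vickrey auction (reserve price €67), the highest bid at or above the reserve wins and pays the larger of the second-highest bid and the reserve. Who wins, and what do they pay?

Bids in order: 113 (Larkspur) > 109 (Lumen) > 108 (Cinder) > 97 (Pike) > 63 (Apex) > 58 (Meridian)
Highest eligible bid: Larkspur at €113.
max(second-highest €109, reserve €67) = €109; the reserve does not bind.

Larkspur pays €109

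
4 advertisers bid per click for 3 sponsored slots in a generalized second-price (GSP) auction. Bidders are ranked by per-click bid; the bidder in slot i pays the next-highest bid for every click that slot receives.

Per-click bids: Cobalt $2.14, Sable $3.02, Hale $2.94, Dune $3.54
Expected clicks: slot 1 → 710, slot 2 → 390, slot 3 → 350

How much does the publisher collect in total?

Sorting advertisers: $3.54 (Dune) > $3.02 (Sable) > $2.94 (Hale) > $2.14 (Cobalt)
Slot 1: Dune pays $3.02 × 710 = $2144.20
Slot 2: Sable pays $2.94 × 390 = $1146.60
Slot 3: Hale pays $2.14 × 350 = $749.00
Total = $4039.80

Total revenue: $4039.80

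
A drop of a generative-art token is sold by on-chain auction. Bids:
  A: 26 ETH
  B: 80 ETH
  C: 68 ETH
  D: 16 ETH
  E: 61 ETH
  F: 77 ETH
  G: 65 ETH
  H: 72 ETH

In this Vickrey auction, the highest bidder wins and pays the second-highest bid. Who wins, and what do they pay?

B pays 77 ETH

Bids ranked: 80 (B) > 77 (F) > 72 (H) > 68 (C) > 65 (G) > 61 (E) > …
B wins with the highest bid; price is set by the runner-up at 77 ETH.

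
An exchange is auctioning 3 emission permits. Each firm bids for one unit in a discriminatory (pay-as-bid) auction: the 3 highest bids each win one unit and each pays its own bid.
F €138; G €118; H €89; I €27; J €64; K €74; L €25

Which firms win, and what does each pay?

F €138, G €118, H €89

Sorting: 138 (F), 118 (G), 89 (H), 74 (K), 64 (J), …
Winners (3 units): F, G, H.
Each winner pays its own bid: F €138, G €118, H €89.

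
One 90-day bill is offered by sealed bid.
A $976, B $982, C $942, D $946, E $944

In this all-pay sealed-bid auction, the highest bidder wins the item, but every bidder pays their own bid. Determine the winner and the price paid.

B pays $982

Bids in order: 982 (B) > 976 (A) > 946 (D) > 944 (E) > 942 (C)
B wins with the top bid; all bids are sunk regardless.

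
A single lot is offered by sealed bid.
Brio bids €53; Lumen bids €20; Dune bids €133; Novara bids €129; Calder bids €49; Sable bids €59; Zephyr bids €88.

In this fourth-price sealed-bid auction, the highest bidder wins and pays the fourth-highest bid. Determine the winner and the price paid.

Rule: the highest bidder wins and pays the fourth-highest bid.
Bids ranked: 133 (Dune) > 129 (Novara) > 88 (Zephyr) > 59 (Sable) > 53 (Brio) > 49 (Calder) > …
Dune is highest; pays the fourth-highest bid, €59.

Dune pays €59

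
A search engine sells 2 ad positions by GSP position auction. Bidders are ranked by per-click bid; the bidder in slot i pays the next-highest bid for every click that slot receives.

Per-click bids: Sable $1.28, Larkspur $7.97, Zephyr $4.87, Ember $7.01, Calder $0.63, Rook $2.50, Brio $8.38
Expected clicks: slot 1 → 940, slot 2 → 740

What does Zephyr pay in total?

Per-click bids in order: $8.38 (Brio) > $7.97 (Larkspur) > $7.01 (Ember) > …
Zephyr ranks below slot 2 → no slot, pays nothing.

Zephyr pays $0.00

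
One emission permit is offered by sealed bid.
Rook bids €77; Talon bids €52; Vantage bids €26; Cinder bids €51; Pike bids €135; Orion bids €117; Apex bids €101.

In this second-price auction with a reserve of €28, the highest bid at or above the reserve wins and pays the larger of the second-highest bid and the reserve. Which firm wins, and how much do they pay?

Pike pays €117

Second-price auction with a reserve of €28: the highest bid at or above the reserve wins and pays the larger of the second-highest bid and the reserve.
Bids ranked: 135 (Pike) > 117 (Orion) > 101 (Apex) > 77 (Rook) > 52 (Talon) > 51 (Cinder) > …
Highest eligible bid: Pike at €135.
Second-highest bid €117 exceeds the reserve €28 → payment €117.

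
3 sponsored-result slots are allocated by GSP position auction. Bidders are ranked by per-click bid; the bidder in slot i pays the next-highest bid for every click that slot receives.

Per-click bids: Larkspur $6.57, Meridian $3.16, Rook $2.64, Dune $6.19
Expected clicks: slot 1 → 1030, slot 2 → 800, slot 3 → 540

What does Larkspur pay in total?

Larkspur pays $6375.70

Sorting advertisers: $6.57 (Larkspur) > $6.19 (Dune) > $3.16 (Meridian) > $2.64 (Rook)
Larkspur holds slot 1 → pays next bid $6.19 × 1030 clicks = $6375.70.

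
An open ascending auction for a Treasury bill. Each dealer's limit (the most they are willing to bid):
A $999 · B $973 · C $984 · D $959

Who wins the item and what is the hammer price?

A wins at $984

Limits in order: 999 (A) > 984 (C) > 973 (B) > 959 (D)
Once the price passes $984, only A is left; the hammer falls at C's limit of $984.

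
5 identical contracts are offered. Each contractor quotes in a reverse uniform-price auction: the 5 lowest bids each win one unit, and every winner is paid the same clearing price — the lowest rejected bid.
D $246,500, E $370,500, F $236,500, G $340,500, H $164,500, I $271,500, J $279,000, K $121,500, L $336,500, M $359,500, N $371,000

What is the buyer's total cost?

Sorting: 121,500 (K), 164,500 (H), 236,500 (F), 246,500 (D), 271,500 (I), 279,000 (J), 336,500 (L), …
Winners (5 units): K, H, F, D, I.
Clearing price = lowest rejected bid = $279,000.
Total cost = 5 × $279,000 = $1,395,000.

Total cost: $1,395,000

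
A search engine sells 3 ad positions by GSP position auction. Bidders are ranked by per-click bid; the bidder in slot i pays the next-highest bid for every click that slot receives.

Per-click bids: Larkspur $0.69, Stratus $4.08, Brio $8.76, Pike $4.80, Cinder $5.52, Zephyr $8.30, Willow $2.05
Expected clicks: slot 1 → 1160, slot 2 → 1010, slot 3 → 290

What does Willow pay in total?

Willow pays $0.00

Per-click bids in order: $8.76 (Brio) > $8.30 (Zephyr) > $5.52 (Cinder) > $4.80 (Pike) > …
Willow ranks below slot 3 → no slot, pays nothing.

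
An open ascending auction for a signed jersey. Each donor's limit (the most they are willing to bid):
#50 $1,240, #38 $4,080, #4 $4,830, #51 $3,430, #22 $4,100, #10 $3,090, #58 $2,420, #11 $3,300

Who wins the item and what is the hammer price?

#4 wins at $4,100

Sorting limits: 4,830 (#4) > 4,100 (#22) > 4,080 (#38) > 3,430 (#51) > 3,300 (#11) > 3,090 (#10) > …
#22 is the last rival to drop out, at $4,100; #4 remains and wins at that price.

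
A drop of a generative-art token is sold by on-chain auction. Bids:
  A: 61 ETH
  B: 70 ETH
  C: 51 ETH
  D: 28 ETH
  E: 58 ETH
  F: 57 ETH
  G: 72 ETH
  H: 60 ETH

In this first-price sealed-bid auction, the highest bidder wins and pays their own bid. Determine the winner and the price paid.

Rule: the highest bidder wins and pays their own bid.
Bids ranked: 72 (G) > 70 (B) > 61 (A) > 60 (H) > 58 (E) > 57 (F) > …
G has the highest bid and pays exactly that: 72 ETH.

G pays 72 ETH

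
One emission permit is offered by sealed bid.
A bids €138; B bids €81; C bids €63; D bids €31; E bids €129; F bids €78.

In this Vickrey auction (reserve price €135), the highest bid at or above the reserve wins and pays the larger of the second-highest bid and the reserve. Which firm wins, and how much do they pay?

A pays €135

Bids ranked: 138 (A) > 129 (E) > 81 (B) > 78 (F) > 63 (C) > 31 (D)
A has the top bid at or above the reserve (€138).
Second-highest bid €129 is below the reserve €135, so the reserve binds → payment €135.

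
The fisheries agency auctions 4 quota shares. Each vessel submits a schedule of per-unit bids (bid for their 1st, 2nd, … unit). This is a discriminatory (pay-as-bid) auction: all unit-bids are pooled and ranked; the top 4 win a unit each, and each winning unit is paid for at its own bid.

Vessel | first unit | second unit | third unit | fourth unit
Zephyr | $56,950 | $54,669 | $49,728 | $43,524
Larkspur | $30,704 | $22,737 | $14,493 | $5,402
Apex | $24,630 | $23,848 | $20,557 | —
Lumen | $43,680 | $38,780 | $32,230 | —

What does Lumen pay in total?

All unit-bids, highest first — top 4: 56,950 (Zephyr-1), 54,669 (Zephyr-2), 49,728 (Zephyr-3), 43,680 (Lumen-1)
Next rejected bid: $43,524 (not a price — pay-as-bid).
Lumen's winning unit-bids: 43,680 = $43,680.

Lumen pays $43,680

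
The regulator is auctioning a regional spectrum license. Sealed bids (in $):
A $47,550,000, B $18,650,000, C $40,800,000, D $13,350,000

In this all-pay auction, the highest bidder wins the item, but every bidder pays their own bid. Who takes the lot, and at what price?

A pays $47,550,000

Bids in order: 47,550,000 (A) > 40,800,000 (C) > 18,650,000 (B) > 13,350,000 (D)
A wins with the top bid; all bids are sunk regardless.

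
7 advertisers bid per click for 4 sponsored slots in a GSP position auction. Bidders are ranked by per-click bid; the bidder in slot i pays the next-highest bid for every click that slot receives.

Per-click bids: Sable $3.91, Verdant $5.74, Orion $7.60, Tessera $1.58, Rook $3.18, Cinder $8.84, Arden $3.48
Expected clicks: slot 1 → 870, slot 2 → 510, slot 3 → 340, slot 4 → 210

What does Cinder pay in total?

Cinder pays $6612.00

Sorting advertisers: $8.84 (Cinder) > $7.60 (Orion) > $5.74 (Verdant) > $3.91 (Sable) > $3.48 (Arden) > …
Cinder holds slot 1 → pays next bid $7.60 × 870 clicks = $6612.00.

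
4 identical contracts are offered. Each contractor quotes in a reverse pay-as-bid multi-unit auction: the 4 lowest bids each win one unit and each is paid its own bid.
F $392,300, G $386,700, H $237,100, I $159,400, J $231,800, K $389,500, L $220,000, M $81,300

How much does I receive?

I is paid $159,400

Ordering the bids: 81,300 (M), 159,400 (I), 220,000 (L), 231,800 (J), 237,100 (H), 386,700 (G), …
Lowest 4: M, I, L, J.
I wins → own bid $159,400.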